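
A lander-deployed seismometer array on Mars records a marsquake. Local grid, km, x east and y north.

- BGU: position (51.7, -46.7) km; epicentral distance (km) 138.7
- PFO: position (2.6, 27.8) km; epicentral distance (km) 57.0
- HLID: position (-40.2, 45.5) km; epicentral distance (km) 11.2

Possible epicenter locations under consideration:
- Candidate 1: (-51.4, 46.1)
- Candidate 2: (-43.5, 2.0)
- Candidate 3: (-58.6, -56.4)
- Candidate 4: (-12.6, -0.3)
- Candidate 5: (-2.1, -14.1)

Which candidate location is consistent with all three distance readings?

Candidate 1

For each candidate, compare |candidate − station| to the reported distance:
Candidate 1: residuals BGU 0.0, PFO 0.0, HLID 0.0 → max 0.0 km
Candidate 2: residuals BGU 31.8, PFO 4.2, HLID 32.4 → max 32.4 km
Candidate 3: residuals BGU 28.0, PFO 47.1, HLID 92.3 → max 92.3 km
Candidate 4: residuals BGU 59.4, PFO 25.1, HLID 42.3 → max 59.4 km
Candidate 5: residuals BGU 75.8, PFO 14.8, HLID 59.5 → max 75.8 km
Only Candidate 1 has all residuals ≈ 0.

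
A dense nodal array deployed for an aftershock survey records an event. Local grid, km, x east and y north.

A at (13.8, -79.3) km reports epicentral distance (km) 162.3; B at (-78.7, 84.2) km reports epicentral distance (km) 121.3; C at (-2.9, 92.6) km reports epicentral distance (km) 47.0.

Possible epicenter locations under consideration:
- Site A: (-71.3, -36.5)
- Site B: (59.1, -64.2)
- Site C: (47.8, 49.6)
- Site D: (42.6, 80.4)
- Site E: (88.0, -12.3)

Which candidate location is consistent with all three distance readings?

For each candidate, compare |candidate − station| to the reported distance:
Site A: residuals A 67.0, B 0.4, C 99.1 → max 99.1 km
Site B: residuals A 114.5, B 81.2, C 121.6 → max 121.6 km
Site C: residuals A 29.0, B 9.8, C 19.5 → max 29.0 km
Site D: residuals A 0.0, B 0.1, C 0.1 → max 0.1 km
Site E: residuals A 62.3, B 71.3, C 91.8 → max 91.8 km
Only Site D has all residuals ≈ 0.

Site D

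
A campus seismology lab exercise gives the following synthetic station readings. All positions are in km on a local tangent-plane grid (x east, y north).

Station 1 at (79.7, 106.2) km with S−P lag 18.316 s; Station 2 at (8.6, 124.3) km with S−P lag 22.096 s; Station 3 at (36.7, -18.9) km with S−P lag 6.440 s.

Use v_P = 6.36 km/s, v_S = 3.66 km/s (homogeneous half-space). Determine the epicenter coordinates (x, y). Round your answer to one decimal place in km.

(81.5, -51.7)

Distance from S−P lag: d = Δt · v_P v_S / (v_P − v_S) = Δt · (6.36·3.66)/(6.36−3.66) ≈ 8.6213·Δt.
So d_Station 1 = 157.91, d_Station 2 = 190.50, d_Station 3 = 55.52 km.
Circle about each station: (x − 79.7)² + (y − 106.2)² = 157.91²; (x − 8.6)² + (y − 124.3)² = 190.50²; (x − 36.7)² + (y + 18.9)² = 55.52².
Subtracting the Station 1 equation from the Station 2 and Station 3 equations removes the quadratic terms:
-142.2 x + 36.2 y = -13460.76
-86.0 x − 250.2 y = 5926.67
Solving the 2×2 system: x ≈ 81.5, y ≈ -51.7 km.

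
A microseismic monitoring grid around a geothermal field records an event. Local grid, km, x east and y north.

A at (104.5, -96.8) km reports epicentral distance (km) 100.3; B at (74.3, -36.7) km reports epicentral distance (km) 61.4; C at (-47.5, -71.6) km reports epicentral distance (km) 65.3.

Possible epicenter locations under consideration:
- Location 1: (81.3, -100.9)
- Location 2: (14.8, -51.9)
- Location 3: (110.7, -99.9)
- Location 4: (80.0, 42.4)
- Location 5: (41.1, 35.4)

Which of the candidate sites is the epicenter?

For each candidate, compare |candidate − station| to the reported distance:
Location 1: residuals A 76.7, B 3.2, C 66.8 → max 76.7 km
Location 2: residuals A 0.0, B 0.0, C 0.0 → max 0.0 km
Location 3: residuals A 93.4, B 11.5, C 95.4 → max 95.4 km
Location 4: residuals A 41.0, B 17.9, C 105.7 → max 105.7 km
Location 5: residuals A 46.3, B 18.0, C 73.6 → max 73.6 km
Only Location 2 has all residuals ≈ 0.

Location 2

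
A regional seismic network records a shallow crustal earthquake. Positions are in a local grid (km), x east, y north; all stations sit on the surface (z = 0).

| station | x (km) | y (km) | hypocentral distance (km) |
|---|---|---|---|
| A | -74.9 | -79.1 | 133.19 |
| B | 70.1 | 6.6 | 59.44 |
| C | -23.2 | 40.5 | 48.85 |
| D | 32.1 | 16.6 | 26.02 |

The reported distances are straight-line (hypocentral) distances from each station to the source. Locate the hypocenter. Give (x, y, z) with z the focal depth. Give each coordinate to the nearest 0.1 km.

(15.0, 17.2, 19.6)

Each station gives a sphere (x−x_i)² + (y−y_i)² + z² = d_i² (stations at z=0).
Subtracting the A sphere from B and C: z² cancels, leaving linear equations in x and y:
290.0 x + 171.4 y = 7297.21
103.4 x + 239.2 y = 5664.92
Solving: x ≈ 14.997, y ≈ 17.200 km (keep extra digits for the depth step; rounded: 15.0, 17.2).
Then from the A sphere: z² = 133.19² − (x + 74.9)² − (y + 79.1)² with x = 14.997, y = 17.200, so z ≈ 19.607 ≈ 19.6 km.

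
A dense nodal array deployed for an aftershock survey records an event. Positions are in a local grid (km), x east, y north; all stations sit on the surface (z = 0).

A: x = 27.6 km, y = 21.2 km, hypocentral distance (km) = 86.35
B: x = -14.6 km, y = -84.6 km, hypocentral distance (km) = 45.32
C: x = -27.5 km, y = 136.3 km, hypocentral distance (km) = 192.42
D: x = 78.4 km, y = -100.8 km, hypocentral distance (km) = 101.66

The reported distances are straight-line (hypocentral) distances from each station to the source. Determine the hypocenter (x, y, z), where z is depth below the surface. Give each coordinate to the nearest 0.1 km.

x ≈ -5.6 km, y ≈ -52.4 km, depth ≈ 30.6 km

Each station gives a sphere (x−x_i)² + (y−y_i)² + z² = d_i² (stations at z=0).
Subtracting the A sphere from B and C: z² cancels, leaving linear equations in x and y:
-84.4 x − 211.6 y = 11561.54
-110.2 x + 230.2 y = -11446.39
Solving: x ≈ -5.601, y ≈ -52.405 km (keep extra digits for the depth step; rounded: -5.6, -52.4).
Then from the A sphere: z² = 86.35² − (x − 27.6)² − (y − 21.2)² with x = -5.601, y = -52.405, so z ≈ 30.599 ≈ 30.6 km.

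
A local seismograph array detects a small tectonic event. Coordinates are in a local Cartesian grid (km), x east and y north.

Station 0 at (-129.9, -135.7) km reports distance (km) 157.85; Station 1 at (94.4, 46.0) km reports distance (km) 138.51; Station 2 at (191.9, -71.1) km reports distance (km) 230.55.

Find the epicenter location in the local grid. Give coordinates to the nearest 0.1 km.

Circle about each station: (x + 129.9)² + (y + 135.7)² = 157.85²; (x − 94.4)² + (y − 46.0)² = 138.51²; (x − 191.9)² + (y + 71.1)² = 230.55².
Subtracting pairs of circle equations eliminates x²+y² and gives linear equations (the radical axes):
448.6 x + 363.4 y = -18529.54
643.6 x + 129.2 y = -21644.36
Solving the 2×2 system: x ≈ -31.1, y ≈ -12.6 km.

x ≈ -31.1 km, y ≈ -12.6 km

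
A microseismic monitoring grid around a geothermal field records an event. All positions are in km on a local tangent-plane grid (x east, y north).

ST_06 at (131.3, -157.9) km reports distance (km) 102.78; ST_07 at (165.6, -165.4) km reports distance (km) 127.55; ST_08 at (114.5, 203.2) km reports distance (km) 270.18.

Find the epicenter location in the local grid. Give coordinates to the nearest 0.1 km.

Circle about each station: (x − 131.3)² + (y + 157.9)² = 102.78²; (x − 165.6)² + (y + 165.4)² = 127.55²; (x − 114.5)² + (y − 203.2)² = 270.18².
Subtracting pairs of circle equations eliminates x²+y² and gives linear equations (the radical axes):
68.6 x − 15.0 y = 6903.15
-33.6 x + 722.2 y = -50205.11
Solving the 2×2 system: x ≈ 86.3, y ≈ -65.5 km.

x ≈ 86.3 km, y ≈ -65.5 km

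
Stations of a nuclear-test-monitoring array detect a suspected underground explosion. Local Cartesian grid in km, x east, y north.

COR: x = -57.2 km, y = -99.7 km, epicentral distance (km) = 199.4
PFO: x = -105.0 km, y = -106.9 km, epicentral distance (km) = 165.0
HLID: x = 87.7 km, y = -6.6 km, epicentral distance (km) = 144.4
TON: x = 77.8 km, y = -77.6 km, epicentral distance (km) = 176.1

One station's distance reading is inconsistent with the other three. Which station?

Solve using three stations at a time. Using PFO, HLID, TON (subtract circle equations pairwise → linear system) gives (x, y) ≈ (-46.3, 47.4).
Distances from that point to each station vs reported:
  COR: calculated 147.5 vs reported 199.4 → residual 51.9 km
  PFO: calculated 165.1 vs reported 165.0 → residual 0.1 km
  HLID: calculated 144.5 vs reported 144.4 → residual 0.1 km
  TON: calculated 176.2 vs reported 176.1 → residual 0.1 km
PFO, HLID, TON are mutually consistent (residuals ≈ 0); COR is off by 51.9 km.

COR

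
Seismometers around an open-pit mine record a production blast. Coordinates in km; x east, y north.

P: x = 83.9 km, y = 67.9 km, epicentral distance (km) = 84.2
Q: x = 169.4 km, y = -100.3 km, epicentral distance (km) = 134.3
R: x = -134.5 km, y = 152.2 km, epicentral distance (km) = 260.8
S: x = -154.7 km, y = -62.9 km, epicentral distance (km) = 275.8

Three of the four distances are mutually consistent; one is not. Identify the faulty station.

Solve using three stations at a time. Using P, Q, R (subtract circle equations pairwise → linear system) gives (x, y) ≈ (66.1, -14.4).
Distances from that point to each station vs reported:
  P: calculated 84.2 vs reported 84.2 → residual 0.0 km
  Q: calculated 134.3 vs reported 134.3 → residual 0.0 km
  R: calculated 260.8 vs reported 260.8 → residual 0.0 km
  S: calculated 226.1 vs reported 275.8 → residual 49.7 km
P, Q, R are mutually consistent (residuals ≈ 0); S is off by 49.7 km.

S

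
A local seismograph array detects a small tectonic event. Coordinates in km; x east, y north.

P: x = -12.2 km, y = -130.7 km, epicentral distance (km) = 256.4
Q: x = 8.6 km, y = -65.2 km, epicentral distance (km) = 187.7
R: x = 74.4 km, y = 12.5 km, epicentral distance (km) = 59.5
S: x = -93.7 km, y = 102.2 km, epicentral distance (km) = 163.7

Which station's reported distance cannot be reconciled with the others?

Solve using three stations at a time. Using P, Q, S (subtract circle equations pairwise → linear system) gives (x, y) ≈ (69.7, 112.3).
Distances from that point to each station vs reported:
  P: calculated 256.4 vs reported 256.4 → residual 0.0 km
  Q: calculated 187.7 vs reported 187.7 → residual 0.0 km
  R: calculated 99.9 vs reported 59.5 → residual 40.4 km
  S: calculated 163.7 vs reported 163.7 → residual 0.0 km
P, Q, S are mutually consistent (residuals ≈ 0); R is off by 40.4 km.

R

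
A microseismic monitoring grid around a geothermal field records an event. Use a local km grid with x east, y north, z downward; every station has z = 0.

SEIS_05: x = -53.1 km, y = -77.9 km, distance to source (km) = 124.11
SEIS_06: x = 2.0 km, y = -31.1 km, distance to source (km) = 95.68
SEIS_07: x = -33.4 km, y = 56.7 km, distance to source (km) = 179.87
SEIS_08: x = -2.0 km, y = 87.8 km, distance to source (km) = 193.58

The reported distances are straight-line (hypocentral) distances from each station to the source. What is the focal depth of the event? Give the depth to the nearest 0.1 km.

Each station gives a sphere (x−x_i)² + (y−y_i)² + z² = d_i² (stations at z=0).
Subtracting the SEIS_05 sphere from SEIS_06 and SEIS_07: z² cancels, leaving linear equations in x and y:
110.2 x + 93.6 y = -1668.18
39.4 x + 269.2 y = -21507.49
Solving: x ≈ 60.206, y ≈ -88.706 km (keep extra digits for the depth step; rounded: 60.2, -88.7).
Then from the SEIS_05 sphere: z² = 124.11² − (x + 53.1)² − (y + 77.9)² with x = 60.206, y = -88.706, so z ≈ 49.480 ≈ 49.5 km.
Check against SEIS_08 (with the unrounded solution): distance 193.58 ≈ 193.58 km. ✓

depth ≈ 49.5 km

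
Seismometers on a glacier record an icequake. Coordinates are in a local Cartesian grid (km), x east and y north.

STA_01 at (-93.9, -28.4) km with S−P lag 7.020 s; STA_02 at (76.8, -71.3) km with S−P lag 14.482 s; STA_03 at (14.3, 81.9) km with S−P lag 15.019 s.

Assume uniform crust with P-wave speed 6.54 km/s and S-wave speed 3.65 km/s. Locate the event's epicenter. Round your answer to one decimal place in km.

Distance from S−P lag: d = Δt · v_P v_S / (v_P − v_S) = Δt · (6.54·3.65)/(6.54−3.65) ≈ 8.2599·Δt.
So d_STA_01 = 57.98, d_STA_02 = 119.62, d_STA_03 = 124.05 km.
Circle about each station: (x + 93.9)² + (y + 28.4)² = 57.98²; (x − 76.8)² + (y + 71.3)² = 119.62²; (x − 14.3)² + (y − 81.9)² = 124.05².
Subtracting pairs of circle equations eliminates x²+y² and gives linear equations (the radical axes):
341.4 x − 85.8 y = -9589.10
216.4 x + 220.6 y = -14738.39
Solving the 2×2 system: x ≈ -36.0, y ≈ -31.5 km.
Check against STA_01 (with the unrounded x, y): √((x + 93.9)²+(y + 28.4)²) = 57.98 ≈ 57.98 km. ✓

x ≈ -36.0 km, y ≈ -31.5 km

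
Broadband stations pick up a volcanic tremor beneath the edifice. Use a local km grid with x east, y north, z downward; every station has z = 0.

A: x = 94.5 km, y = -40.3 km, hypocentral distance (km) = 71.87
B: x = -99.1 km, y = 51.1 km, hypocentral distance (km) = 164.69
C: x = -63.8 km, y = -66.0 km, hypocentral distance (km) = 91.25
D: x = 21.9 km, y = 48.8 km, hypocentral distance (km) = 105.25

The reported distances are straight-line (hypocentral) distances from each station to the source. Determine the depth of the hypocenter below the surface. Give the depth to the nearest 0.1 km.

Each station gives a sphere (x−x_i)² + (y−y_i)² + z² = d_i² (stations at z=0).
Subtracting the A sphere from B and C: z² cancels, leaving linear equations in x and y:
-387.2 x + 182.8 y = -20079.82
-316.6 x − 51.4 y = -5289.17
Solving: x ≈ 25.701, y ≈ -55.406 km (keep extra digits for the depth step; rounded: 25.7, -55.4).
Then from the A sphere: z² = 71.87² − (x − 94.5)² − (y + 40.3)² with x = 25.701, y = -55.406, so z ≈ 14.276 ≈ 14.3 km.

14.3 km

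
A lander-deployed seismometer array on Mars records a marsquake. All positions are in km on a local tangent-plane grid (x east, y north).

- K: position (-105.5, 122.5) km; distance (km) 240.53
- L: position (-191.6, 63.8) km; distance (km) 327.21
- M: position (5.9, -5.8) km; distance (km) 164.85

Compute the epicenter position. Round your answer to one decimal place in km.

133.8 km east, 98.2 km north

Circle about each station: (x + 105.5)² + (y − 122.5)² = 240.53²; (x + 191.6)² + (y − 63.8)² = 327.21²; (x − 5.9)² + (y + 5.8)² = 164.85².
Subtracting the K equation from the L and M equations removes the quadratic terms:
-172.2 x − 117.4 y = -34567.20
222.8 x − 256.6 y = 4611.11
Solving the 2×2 system: x ≈ 133.8, y ≈ 98.2 km.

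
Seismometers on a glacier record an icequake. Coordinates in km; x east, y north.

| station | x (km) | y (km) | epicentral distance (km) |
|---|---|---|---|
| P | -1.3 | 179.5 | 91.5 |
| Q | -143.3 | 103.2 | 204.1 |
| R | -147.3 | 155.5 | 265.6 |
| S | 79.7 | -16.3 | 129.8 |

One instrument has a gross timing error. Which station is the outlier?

R

Solve using three stations at a time. Using P, Q, S (subtract circle equations pairwise → linear system) gives (x, y) ≈ (60.6, 112.1).
Distances from that point to each station vs reported:
  P: calculated 91.5 vs reported 91.5 → residual 0.0 km
  Q: calculated 204.1 vs reported 204.1 → residual 0.0 km
  R: calculated 212.4 vs reported 265.6 → residual 53.2 km
  S: calculated 129.8 vs reported 129.8 → residual 0.0 km
P, Q, S are mutually consistent (residuals ≈ 0); R is off by 53.2 km.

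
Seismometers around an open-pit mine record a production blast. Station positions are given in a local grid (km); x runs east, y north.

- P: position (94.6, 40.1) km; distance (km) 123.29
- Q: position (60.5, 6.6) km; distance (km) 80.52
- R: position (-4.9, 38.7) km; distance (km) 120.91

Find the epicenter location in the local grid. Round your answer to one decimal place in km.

(43.5, -72.1)

Circle about each station: (x − 94.6)² + (y − 40.1)² = 123.29²; (x − 60.5)² + (y − 6.6)² = 80.52²; (x + 4.9)² + (y − 38.7)² = 120.91².
Subtracting the P equation from the Q and R equations removes the quadratic terms:
-68.2 x − 67.0 y = 1863.59
-199.0 x − 2.8 y = -8454.27
Solving the 2×2 system: x ≈ 43.5, y ≈ -72.1 km.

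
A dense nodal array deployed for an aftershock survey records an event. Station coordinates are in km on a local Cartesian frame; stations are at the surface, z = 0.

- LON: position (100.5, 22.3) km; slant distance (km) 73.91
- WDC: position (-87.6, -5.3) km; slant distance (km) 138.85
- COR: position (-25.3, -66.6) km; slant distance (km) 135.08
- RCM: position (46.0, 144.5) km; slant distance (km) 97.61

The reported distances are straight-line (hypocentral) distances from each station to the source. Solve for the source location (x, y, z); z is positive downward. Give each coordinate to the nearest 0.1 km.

Each station gives a sphere (x−x_i)² + (y−y_i)² + z² = d_i² (stations at z=0).
Subtracting the LON sphere from WDC and COR: z² cancels, leaving linear equations in x and y:
-376.2 x − 55.2 y = -16712.32
-251.6 x − 177.8 y = -18305.81
Solving: x ≈ 36.999, y ≈ 50.600 km (keep extra digits for the depth step; rounded: 37.0, 50.6).
Then from the LON sphere: z² = 73.91² − (x − 100.5)² − (y − 22.3)² with x = 36.999, y = 50.600, so z ≈ 25.088 ≈ 25.1 km.
Check against RCM (with the unrounded solution): distance 97.61 ≈ 97.61 km. ✓

x ≈ 37.0 km, y ≈ 50.6 km, depth ≈ 25.1 km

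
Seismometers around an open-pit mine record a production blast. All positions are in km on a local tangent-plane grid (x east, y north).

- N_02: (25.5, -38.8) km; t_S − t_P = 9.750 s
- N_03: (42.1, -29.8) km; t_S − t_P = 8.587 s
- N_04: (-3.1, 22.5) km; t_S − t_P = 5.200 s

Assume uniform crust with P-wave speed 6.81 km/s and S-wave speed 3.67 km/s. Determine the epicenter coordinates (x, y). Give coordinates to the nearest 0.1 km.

x ≈ 35.2 km, y ≈ 38.2 km

Distance from S−P lag: d = Δt · v_P v_S / (v_P − v_S) = Δt · (6.81·3.67)/(6.81−3.67) ≈ 7.9595·Δt.
So d_N_02 = 77.60, d_N_03 = 68.35, d_N_04 = 41.39 km.
Circle about each station: (x − 25.5)² + (y + 38.8)² = 77.60²; (x − 42.1)² + (y + 29.8)² = 68.35²; (x + 3.1)² + (y − 22.5)² = 41.39².
Subtracting pairs of circle equations eliminates x²+y² and gives linear equations (the radical axes):
33.2 x + 18.0 y = 1854.80
-57.2 x + 122.6 y = 2668.80
Solving the 2×2 system: x ≈ 35.2, y ≈ 38.2 km.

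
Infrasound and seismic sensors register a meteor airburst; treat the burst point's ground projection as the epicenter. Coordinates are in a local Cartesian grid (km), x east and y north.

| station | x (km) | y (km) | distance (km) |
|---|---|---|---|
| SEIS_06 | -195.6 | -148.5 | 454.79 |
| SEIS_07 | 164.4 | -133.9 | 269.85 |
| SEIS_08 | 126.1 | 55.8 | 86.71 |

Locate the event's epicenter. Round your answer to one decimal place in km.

x ≈ 159.3 km, y ≈ 135.9 km

Circle about each station: (x + 195.6)² + (y + 148.5)² = 454.79²; (x − 164.4)² + (y + 133.9)² = 269.85²; (x − 126.1)² + (y − 55.8)² = 86.71².
Subtracting pairs of circle equations eliminates x²+y² and gives linear equations (the radical axes):
720.0 x + 29.2 y = 118659.88
643.4 x + 408.6 y = 158018.56
Solving the 2×2 system: x ≈ 159.3, y ≈ 135.9 km.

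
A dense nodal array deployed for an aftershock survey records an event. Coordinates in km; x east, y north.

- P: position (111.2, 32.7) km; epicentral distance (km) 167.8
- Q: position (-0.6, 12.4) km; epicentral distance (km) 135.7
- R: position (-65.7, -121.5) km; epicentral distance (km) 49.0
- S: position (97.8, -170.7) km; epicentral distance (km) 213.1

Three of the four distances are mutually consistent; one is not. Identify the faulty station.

Solve using three stations at a time. Using Q, R, S (subtract circle equations pairwise → linear system) gives (x, y) ≈ (-96.6, -83.5).
Distances from that point to each station vs reported:
  P: calculated 238.1 vs reported 167.8 → residual 70.3 km
  Q: calculated 135.7 vs reported 135.7 → residual 0.0 km
  R: calculated 49.0 vs reported 49.0 → residual 0.0 km
  S: calculated 213.1 vs reported 213.1 → residual 0.0 km
Q, R, S are mutually consistent (residuals ≈ 0); P is off by 70.3 km.

P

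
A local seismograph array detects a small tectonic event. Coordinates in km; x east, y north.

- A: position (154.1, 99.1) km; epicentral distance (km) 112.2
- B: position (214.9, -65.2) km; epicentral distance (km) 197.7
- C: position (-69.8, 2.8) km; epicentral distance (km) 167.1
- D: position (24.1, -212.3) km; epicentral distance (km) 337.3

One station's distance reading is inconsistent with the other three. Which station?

Solve using three stations at a time. Using A, C, D (subtract circle equations pairwise → linear system) gives (x, y) ≈ (44.8, 124.3).
Distances from that point to each station vs reported:
  A: calculated 112.2 vs reported 112.2 → residual 0.0 km
  B: calculated 254.7 vs reported 197.7 → residual 57.0 km
  C: calculated 167.1 vs reported 167.1 → residual 0.0 km
  D: calculated 337.3 vs reported 337.3 → residual 0.0 km
A, C, D are mutually consistent (residuals ≈ 0); B is off by 57.0 km.

B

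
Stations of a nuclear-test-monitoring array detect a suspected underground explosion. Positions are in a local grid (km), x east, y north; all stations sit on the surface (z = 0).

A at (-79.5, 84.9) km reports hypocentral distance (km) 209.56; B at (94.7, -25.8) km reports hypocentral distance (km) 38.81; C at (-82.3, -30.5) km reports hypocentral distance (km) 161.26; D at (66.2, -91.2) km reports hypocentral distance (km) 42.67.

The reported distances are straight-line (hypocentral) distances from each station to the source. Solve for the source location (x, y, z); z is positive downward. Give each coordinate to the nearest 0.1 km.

Each station gives a sphere (x−x_i)² + (y−y_i)² + z² = d_i² (stations at z=0).
Subtracting the A sphere from B and C: z² cancels, leaving linear equations in x and y:
348.4 x − 221.4 y = 38514.65
-5.6 x − 230.8 y = 12085.89
Solving: x ≈ 76.097, y ≈ -54.212 km (keep extra digits for the depth step; rounded: 76.1, -54.2).
Then from the A sphere: z² = 209.56² − (x + 79.5)² − (y − 84.9)² with x = 76.097, y = -54.212, so z ≈ 18.783 ≈ 18.8 km.

(76.1, -54.2, 18.8)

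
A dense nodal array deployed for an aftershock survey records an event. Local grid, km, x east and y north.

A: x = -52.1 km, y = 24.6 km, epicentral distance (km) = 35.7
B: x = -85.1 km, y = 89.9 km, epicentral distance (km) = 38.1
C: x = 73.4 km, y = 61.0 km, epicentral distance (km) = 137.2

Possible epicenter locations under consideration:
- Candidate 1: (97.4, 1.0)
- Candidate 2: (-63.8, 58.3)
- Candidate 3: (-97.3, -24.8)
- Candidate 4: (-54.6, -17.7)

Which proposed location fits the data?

For each candidate, compare |candidate − station| to the reported distance:
Candidate 1: residuals A 115.7, B 164.9, C 72.6 → max 164.9 km
Candidate 2: residuals A 0.0, B 0.0, C 0.0 → max 0.0 km
Candidate 3: residuals A 31.3, B 77.2, C 53.9 → max 77.2 km
Candidate 4: residuals A 6.7, B 73.7, C 13.1 → max 73.7 km
Only Candidate 2 has all residuals ≈ 0.

Candidate 2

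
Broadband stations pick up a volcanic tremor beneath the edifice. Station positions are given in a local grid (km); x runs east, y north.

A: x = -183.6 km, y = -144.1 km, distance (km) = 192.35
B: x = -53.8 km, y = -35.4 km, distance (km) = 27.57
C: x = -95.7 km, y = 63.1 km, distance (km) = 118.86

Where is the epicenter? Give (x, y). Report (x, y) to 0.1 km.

Circle about each station: (x + 183.6)² + (y + 144.1)² = 192.35²; (x + 53.8)² + (y + 35.4)² = 27.57²; (x + 95.7)² + (y − 63.1)² = 118.86².
Subtracting pairs of circle equations eliminates x²+y² and gives linear equations (the radical axes):
259.6 x + 217.4 y = -14087.75
175.8 x + 414.4 y = -18462.85
Solving the 2×2 system: x ≈ -26.3, y ≈ -33.4 km.
Check against A (with the unrounded x, y): √((x + 183.6)²+(y + 144.1)²) = 192.35 ≈ 192.35 km. ✓

-26.3 km east, -33.4 km north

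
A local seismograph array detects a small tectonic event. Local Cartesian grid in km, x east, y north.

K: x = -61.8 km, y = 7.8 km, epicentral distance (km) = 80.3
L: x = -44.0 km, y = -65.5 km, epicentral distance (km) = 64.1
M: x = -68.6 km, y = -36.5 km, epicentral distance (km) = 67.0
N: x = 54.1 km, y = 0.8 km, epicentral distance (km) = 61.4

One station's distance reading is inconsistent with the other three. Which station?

Solve using three stations at a time. Using L, M, N (subtract circle equations pairwise → linear system) gives (x, y) ≈ (-5.4, -14.4).
Distances from that point to each station vs reported:
  K: calculated 60.6 vs reported 80.3 → residual 19.7 km
  L: calculated 64.1 vs reported 64.1 → residual 0.0 km
  M: calculated 67.0 vs reported 67.0 → residual 0.0 km
  N: calculated 61.4 vs reported 61.4 → residual 0.0 km
L, M, N are mutually consistent (residuals ≈ 0); K is off by 19.7 km.

K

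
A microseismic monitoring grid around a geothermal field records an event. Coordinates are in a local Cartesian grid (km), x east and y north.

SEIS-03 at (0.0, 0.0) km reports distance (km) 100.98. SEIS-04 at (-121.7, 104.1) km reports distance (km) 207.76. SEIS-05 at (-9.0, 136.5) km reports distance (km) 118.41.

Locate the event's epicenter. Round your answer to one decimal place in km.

Circle about each station: x² + y² = 100.98²; (x + 121.7)² + (y − 104.1)² = 207.76²; (x + 9.0)² + (y − 136.5)² = 118.41².
Subtracting the SEIS-03 equation from the SEIS-04 and SEIS-05 equations removes the quadratic terms:
-243.4 x + 208.2 y = -7319.56
-18.0 x + 273.0 y = 14889.28
Solving the 2×2 system: x ≈ 81.3, y ≈ 59.9 km.
Check against SEIS-03 (with the unrounded x, y): √(x²+y²) = 100.99 ≈ 100.98 km. ✓

(81.3, 59.9)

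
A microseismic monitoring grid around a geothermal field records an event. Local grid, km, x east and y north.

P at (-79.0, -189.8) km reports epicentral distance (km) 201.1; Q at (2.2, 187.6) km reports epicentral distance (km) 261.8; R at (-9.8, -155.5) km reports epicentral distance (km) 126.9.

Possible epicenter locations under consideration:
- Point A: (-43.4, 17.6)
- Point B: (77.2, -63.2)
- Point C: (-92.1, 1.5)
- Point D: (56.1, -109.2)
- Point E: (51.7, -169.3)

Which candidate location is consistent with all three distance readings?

Point B

For each candidate, compare |candidate − station| to the reported distance:
Point A: residuals P 9.3, Q 85.8, R 49.4 → max 85.8 km
Point B: residuals P 0.0, Q 0.0, R 0.1 → max 0.1 km
Point C: residuals P 9.4, Q 53.2, R 50.4 → max 53.2 km
Point D: residuals P 43.8, Q 39.9, R 46.4 → max 46.4 km
Point E: residuals P 68.8, Q 98.5, R 63.9 → max 98.5 km
Only Point B has all residuals ≈ 0.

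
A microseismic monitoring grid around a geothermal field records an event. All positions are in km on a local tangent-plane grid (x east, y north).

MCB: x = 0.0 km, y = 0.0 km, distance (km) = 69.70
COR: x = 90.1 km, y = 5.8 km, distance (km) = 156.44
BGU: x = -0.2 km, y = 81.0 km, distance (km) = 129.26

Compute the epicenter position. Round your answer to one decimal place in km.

Circle about each station: x² + y² = 69.70²; (x − 90.1)² + (y − 5.8)² = 156.44²; (x + 0.2)² + (y − 81.0)² = 129.26².
Subtracting pairs of circle equations eliminates x²+y² and gives linear equations (the radical axes):
180.2 x + 11.6 y = -11463.73
-0.4 x + 162.0 y = -5289.02
Solving the 2×2 system: x ≈ -61.5, y ≈ -32.8 km.

x ≈ -61.5 km, y ≈ -32.8 km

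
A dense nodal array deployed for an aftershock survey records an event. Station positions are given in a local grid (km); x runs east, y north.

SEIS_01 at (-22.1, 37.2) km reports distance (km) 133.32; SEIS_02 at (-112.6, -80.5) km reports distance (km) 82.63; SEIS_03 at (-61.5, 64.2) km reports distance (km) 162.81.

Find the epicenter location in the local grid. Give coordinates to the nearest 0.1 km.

Circle about each station: (x + 22.1)² + (y − 37.2)² = 133.32²; (x + 112.6)² + (y + 80.5)² = 82.63²; (x + 61.5)² + (y − 64.2)² = 162.81².
Subtracting pairs of circle equations eliminates x²+y² and gives linear equations (the radical axes):
-181.0 x − 235.4 y = 28233.27
-78.8 x + 54.0 y = -2701.23
Solving the 2×2 system: x ≈ -31.4, y ≈ -95.8 km.
Check against SEIS_01 (with the unrounded x, y): √((x + 22.1)²+(y − 37.2)²) = 133.33 ≈ 133.32 km. ✓

x ≈ -31.4 km, y ≈ -95.8 km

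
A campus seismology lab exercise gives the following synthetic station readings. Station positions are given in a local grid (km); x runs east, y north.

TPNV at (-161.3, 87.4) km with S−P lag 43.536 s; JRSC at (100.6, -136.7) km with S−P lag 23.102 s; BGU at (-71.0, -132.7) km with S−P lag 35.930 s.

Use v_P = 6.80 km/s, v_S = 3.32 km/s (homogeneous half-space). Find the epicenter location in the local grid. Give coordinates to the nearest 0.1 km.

(111.1, 12.8)

Distance from S−P lag: d = Δt · v_P v_S / (v_P − v_S) = Δt · (6.80·3.32)/(6.80−3.32) ≈ 6.4874·Δt.
So d_TPNV = 282.43, d_JRSC = 149.87, d_BGU = 233.09 km.
Circle about each station: (x + 161.3)² + (y − 87.4)² = 282.43²; (x − 100.6)² + (y + 136.7)² = 149.87²; (x + 71.0)² + (y + 132.7)² = 233.09².
Subtracting the TPNV equation from the JRSC and BGU equations removes the quadratic terms:
523.8 x − 448.2 y = 52456.49
180.6 x − 440.2 y = 14429.60
Solving the 2×2 system: x ≈ 111.1, y ≈ 12.8 km.
Check against TPNV (with the unrounded x, y): √((x + 161.3)²+(y − 87.4)²) = 282.43 ≈ 282.43 km. ✓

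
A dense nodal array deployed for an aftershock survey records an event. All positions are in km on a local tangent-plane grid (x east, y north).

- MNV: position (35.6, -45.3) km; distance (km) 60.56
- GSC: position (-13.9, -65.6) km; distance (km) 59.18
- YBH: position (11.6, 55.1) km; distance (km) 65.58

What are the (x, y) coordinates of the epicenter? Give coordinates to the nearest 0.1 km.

Circle about each station: (x − 35.6)² + (y + 45.3)² = 60.56²; (x + 13.9)² + (y + 65.6)² = 59.18²; (x − 11.6)² + (y − 55.1)² = 65.58².
Subtracting the MNV equation from the GSC and YBH equations removes the quadratic terms:
-99.0 x − 40.6 y = 1342.36
-48.0 x + 200.8 y = -782.10
Solving the 2×2 system: x ≈ -10.9, y ≈ -6.5 km.

-10.9 km east, -6.5 km north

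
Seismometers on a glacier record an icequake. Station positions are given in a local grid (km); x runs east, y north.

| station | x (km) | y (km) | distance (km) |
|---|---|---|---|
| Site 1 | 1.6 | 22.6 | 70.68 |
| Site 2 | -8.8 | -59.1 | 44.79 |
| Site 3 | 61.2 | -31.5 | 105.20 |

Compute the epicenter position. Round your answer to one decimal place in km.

Circle about each station: (x − 1.6)² + (y − 22.6)² = 70.68²; (x + 8.8)² + (y + 59.1)² = 44.79²; (x − 61.2)² + (y + 31.5)² = 105.20².
Subtracting pairs of circle equations eliminates x²+y² and gives linear equations (the radical axes):
-20.8 x − 163.4 y = 6046.45
119.2 x − 108.2 y = -1847.01
Solving the 2×2 system: x ≈ -44.0, y ≈ -31.4 km.
Check against Site 1 (with the unrounded x, y): √((x − 1.6)²+(y − 22.6)²) = 70.68 ≈ 70.68 km. ✓

-44.0 km east, -31.4 km north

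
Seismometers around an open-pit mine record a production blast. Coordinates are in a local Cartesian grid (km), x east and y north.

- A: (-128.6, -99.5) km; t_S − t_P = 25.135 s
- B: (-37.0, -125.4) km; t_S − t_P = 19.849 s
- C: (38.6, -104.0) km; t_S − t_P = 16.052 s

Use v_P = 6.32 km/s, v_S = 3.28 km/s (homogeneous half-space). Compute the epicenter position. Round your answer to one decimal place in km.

Distance from S−P lag: d = Δt · v_P v_S / (v_P − v_S) = Δt · (6.32·3.28)/(6.32−3.28) ≈ 6.8189·Δt.
So d_A = 171.39, d_B = 135.35, d_C = 109.46 km.
Circle about each station: (x + 128.6)² + (y + 99.5)² = 171.39²; (x + 37.0)² + (y + 125.4)² = 135.35²; (x − 38.6)² + (y + 104.0)² = 109.46².
Subtracting pairs of circle equations eliminates x²+y² and gives linear equations (the radical axes):
183.2 x − 51.8 y = 1710.86
334.4 x − 9.0 y = 3260.79
Solving the 2×2 system: x ≈ 9.8, y ≈ 1.6 km.

x ≈ 9.8 km, y ≈ 1.6 km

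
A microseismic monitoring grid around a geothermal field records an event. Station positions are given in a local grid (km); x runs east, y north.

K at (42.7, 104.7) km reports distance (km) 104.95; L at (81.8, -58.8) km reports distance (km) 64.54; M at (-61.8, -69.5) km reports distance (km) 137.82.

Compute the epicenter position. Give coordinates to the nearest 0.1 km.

Circle about each station: (x − 42.7)² + (y − 104.7)² = 104.95²; (x − 81.8)² + (y + 58.8)² = 64.54²; (x + 61.8)² + (y + 69.5)² = 137.82².
Subtracting the K equation from the L and M equations removes the quadratic terms:
78.2 x − 327.0 y = 4212.39
-209.0 x − 348.4 y = -12115.74
Solving the 2×2 system: x ≈ 56.8, y ≈ 0.7 km.

x ≈ 56.8 km, y ≈ 0.7 km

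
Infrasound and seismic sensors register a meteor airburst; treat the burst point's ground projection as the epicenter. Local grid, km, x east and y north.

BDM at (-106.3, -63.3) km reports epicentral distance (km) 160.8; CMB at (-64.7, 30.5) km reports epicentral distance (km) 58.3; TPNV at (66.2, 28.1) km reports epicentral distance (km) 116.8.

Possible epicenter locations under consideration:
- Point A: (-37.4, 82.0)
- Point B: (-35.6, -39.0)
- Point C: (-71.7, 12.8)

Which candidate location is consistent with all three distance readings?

For each candidate, compare |candidate − station| to the reported distance:
Point A: residuals BDM 0.0, CMB 0.0, TPNV 0.0 → max 0.0 km
Point B: residuals BDM 86.0, CMB 17.0, TPNV 5.1 → max 86.0 km
Point C: residuals BDM 77.2, CMB 39.3, TPNV 21.9 → max 77.2 km
Only Point A has all residuals ≈ 0.

Point A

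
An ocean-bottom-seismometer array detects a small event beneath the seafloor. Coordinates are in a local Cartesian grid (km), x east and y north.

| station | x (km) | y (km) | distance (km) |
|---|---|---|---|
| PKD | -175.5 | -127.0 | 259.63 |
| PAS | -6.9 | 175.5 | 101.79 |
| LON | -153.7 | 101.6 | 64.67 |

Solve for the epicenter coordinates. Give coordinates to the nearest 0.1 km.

Circle about each station: (x + 175.5)² + (y + 127.0)² = 259.63²; (x + 6.9)² + (y − 175.5)² = 101.79²; (x + 153.7)² + (y − 101.6)² = 64.67².
Subtracting pairs of circle equations eliminates x²+y² and gives linear equations (the radical axes):
337.2 x + 605.0 y = 40965.14
43.6 x + 457.2 y = 50242.53
Solving the 2×2 system: x ≈ -91.3, y ≈ 118.6 km.
Check against PKD (with the unrounded x, y): √((x + 175.5)²+(y + 127.0)²) = 259.63 ≈ 259.63 km. ✓

-91.3 km east, 118.6 km north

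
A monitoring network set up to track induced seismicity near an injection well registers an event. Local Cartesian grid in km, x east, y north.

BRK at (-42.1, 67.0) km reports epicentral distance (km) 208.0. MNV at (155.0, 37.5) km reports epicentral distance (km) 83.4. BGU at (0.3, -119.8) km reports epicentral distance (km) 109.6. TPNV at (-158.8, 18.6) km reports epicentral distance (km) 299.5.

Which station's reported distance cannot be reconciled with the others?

BGU

Solve using three stations at a time. Using BRK, MNV, TPNV (subtract circle equations pairwise → linear system) gives (x, y) ≈ (134.2, -43.4).
Distances from that point to each station vs reported:
  BRK: calculated 208.0 vs reported 208.0 → residual 0.0 km
  MNV: calculated 83.5 vs reported 83.4 → residual 0.1 km
  BGU: calculated 154.2 vs reported 109.6 → residual 44.6 km
  TPNV: calculated 299.5 vs reported 299.5 → residual 0.0 km
BRK, MNV, TPNV are mutually consistent (residuals ≈ 0); BGU is off by 44.6 km.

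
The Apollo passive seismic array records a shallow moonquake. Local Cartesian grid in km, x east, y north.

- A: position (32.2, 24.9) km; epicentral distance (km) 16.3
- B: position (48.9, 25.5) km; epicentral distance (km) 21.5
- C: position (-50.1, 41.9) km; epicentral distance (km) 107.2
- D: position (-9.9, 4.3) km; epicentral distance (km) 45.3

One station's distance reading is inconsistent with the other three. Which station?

Solve using three stations at a time. Using A, B, D (subtract circle equations pairwise → linear system) gives (x, y) ≈ (35.3, 8.7).
Distances from that point to each station vs reported:
  A: calculated 16.5 vs reported 16.3 → residual 0.2 km
  B: calculated 21.6 vs reported 21.5 → residual 0.1 km
  C: calculated 91.6 vs reported 107.2 → residual 15.6 km
  D: calculated 45.4 vs reported 45.3 → residual 0.1 km
A, B, D are mutually consistent (residuals ≈ 0); C is off by 15.6 km.

C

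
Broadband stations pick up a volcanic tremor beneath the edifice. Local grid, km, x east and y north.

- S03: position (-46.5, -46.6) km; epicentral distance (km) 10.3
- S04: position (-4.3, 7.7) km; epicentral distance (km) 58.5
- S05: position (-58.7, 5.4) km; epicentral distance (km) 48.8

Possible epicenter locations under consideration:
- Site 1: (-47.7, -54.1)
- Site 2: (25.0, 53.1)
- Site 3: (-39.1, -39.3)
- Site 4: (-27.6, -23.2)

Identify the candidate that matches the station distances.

Site 3

For each candidate, compare |candidate − station| to the reported distance:
Site 1: residuals S03 2.7, S04 17.0, S05 11.7 → max 17.0 km
Site 2: residuals S03 112.4, S04 4.5, S05 47.5 → max 112.4 km
Site 3: residuals S03 0.1, S04 0.0, S05 0.0 → max 0.1 km
Site 4: residuals S03 19.8, S04 19.8, S05 6.5 → max 19.8 km
Only Site 3 has all residuals ≈ 0.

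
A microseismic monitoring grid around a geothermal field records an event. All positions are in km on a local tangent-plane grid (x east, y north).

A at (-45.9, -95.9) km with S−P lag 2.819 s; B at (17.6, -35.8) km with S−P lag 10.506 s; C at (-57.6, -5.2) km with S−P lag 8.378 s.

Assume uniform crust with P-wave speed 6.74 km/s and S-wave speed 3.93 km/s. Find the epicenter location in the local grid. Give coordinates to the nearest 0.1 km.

Distance from S−P lag: d = Δt · v_P v_S / (v_P − v_S) = Δt · (6.74·3.93)/(6.74−3.93) ≈ 9.4264·Δt.
So d_A = 26.57, d_B = 99.03, d_C = 78.97 km.
Circle about each station: (x + 45.9)² + (y + 95.9)² = 26.57²; (x − 17.6)² + (y + 35.8)² = 99.03²; (x + 57.6)² + (y + 5.2)² = 78.97².
Subtracting the A equation from the B and C equations removes the quadratic terms:
127.0 x + 120.2 y = -18813.20
-23.4 x + 181.4 y = -13489.12
Solving the 2×2 system: x ≈ -69.3, y ≈ -83.3 km.
Check against A (with the unrounded x, y): √((x + 45.9)²+(y + 95.9)²) = 26.57 ≈ 26.57 km. ✓

(-69.3, -83.3)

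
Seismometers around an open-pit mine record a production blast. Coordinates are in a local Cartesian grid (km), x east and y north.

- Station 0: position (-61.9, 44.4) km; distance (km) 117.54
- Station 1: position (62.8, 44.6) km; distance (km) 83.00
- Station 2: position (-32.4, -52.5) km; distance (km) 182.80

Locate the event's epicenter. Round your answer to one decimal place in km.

(28.1, 120.0)

Circle about each station: (x + 61.9)² + (y − 44.4)² = 117.54²; (x − 62.8)² + (y − 44.6)² = 83.00²; (x + 32.4)² + (y + 52.5)² = 182.80².
Subtracting the Station 0 equation from the Station 1 and Station 2 equations removes the quadratic terms:
249.4 x + 0.4 y = 7056.68
59.0 x − 193.8 y = -21597.15
Solving the 2×2 system: x ≈ 28.1, y ≈ 120.0 km.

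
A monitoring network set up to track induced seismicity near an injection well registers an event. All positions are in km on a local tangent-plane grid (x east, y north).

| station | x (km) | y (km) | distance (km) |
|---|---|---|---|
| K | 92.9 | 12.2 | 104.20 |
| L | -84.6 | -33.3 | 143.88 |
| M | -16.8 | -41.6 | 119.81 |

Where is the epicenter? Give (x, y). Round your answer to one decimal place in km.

Circle about each station: (x − 92.9)² + (y − 12.2)² = 104.20²; (x + 84.6)² + (y + 33.3)² = 143.88²; (x + 16.8)² + (y + 41.6)² = 119.81².
Subtracting the K equation from the L and M equations removes the quadratic terms:
-355.0 x − 91.0 y = -10357.01
-219.4 x − 107.6 y = -10263.25
Solving the 2×2 system: x ≈ 9.9, y ≈ 75.2 km.

9.9 km east, 75.2 km north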